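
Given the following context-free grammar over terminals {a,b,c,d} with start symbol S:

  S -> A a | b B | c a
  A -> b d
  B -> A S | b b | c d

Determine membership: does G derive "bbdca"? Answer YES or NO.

CNF form of G:
  S -> A T3 | T0 B | T2 T3
  A -> T0 T1
  B -> A S | T0 T0 | T2 T1
  T0 -> b
  T1 -> d
  T2 -> c
  T3 -> a

CYK table (by increasing span):
  T[0,0] 'b' = {T0}  orig:{}
  T[1,1] 'b' = {T0}  orig:{}
  T[2,2] 'd' = {T1}  orig:{}
  T[3,3] 'c' = {T2}  orig:{}
  T[4,4] 'a' = {T3}  orig:{}
  T[0,1] 'bb' = {B}
  T[1,2] 'bd' = {A}
  T[2,3] 'dc' = ∅
  T[3,4] 'ca' = {S}
  T[0,2] 'bbd' = ∅
  T[1,3] 'bdc' = ∅
  T[2,4] 'dca' = ∅
  T[0,3] 'bbdc' = ∅
  T[1,4] 'bdca' = {B}
  T[0,4] 'bbdca' = {S}

S ∈ T[0,4] ⇒ YES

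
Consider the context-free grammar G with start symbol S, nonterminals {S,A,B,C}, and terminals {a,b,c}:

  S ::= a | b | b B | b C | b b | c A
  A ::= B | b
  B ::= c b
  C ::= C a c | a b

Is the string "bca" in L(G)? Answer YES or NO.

CNF form of G:
  S -> T0 A | T1 B | T1 C | T1 T1 | a | b
  A -> T0 T1 | b
  B -> T0 T1
  C -> C X3 | T2 T1
  T0 -> c
  T1 -> b
  T2 -> a
  X3 -> T2 T0

CYK table (by increasing span):
  [0..0]={A,S,T1}  "b"  orig:{A,S}
  [1..1]={T0}  "c"  orig:{}
  [2..2]={S,T2}  "a"  orig:{S}
  [0..1]=∅  "bc"
  [1..2]=∅  "ca"
  [0..2]=∅  "bca"

S ∉ T[0,2] ⇒ NO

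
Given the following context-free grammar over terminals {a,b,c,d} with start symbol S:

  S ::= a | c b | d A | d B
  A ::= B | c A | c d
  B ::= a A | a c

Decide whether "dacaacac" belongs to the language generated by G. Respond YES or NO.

CNF form of G:
  S -> T1 T3 | T2 A | T2 B | a
  A -> T0 A | T0 T1 | T1 A | T1 T2
  B -> T0 A | T0 T1
  T0 -> a
  T1 -> c
  T2 -> d
  T3 -> b

CYK table (by increasing span):
  [0..0]={T2}  "d"  orig:{}
  [1..1]={S,T0}  "a"  orig:{S}
  [2..2]={T1}  "c"  orig:{}
  [3..3]={S,T0}  "a"  orig:{S}
  [4..4]={S,T0}  "a"  orig:{S}
  [5..5]={T1}  "c"  orig:{}
  [6..6]={S,T0}  "a"  orig:{S}
  [7..7]={T1}  "c"  orig:{}
  [0..1]=∅  "da"
  [1..2]={A,B}  "ac"
  [2..3]=∅  "ca"
  [3..4]=∅  "aa"
  [4..5]={A,B}  "ac"
  [5..6]=∅  "ca"
  [6..7]={A,B}  "ac"
  [0..2]={S}  "dac"
  [1..3]=∅  "aca"
  [2..4]=∅  "caa"
  [3..5]={A,B}  "aac"
  [4..6]=∅  "aca"
  [5..7]={A}  "cac"
  [0..3]=∅  "daca"
  [1..4]=∅  "acaa"
  [2..5]={A}  "caac"
  [3..6]=∅  "aaca"
  [4..7]={A,B}  "acac"
  [0..4]=∅  "dacaa"
  [1..5]={A,B}  "acaac"
  [2..6]=∅  "caaca"
  [3..7]={A,B}  "aacac"
  [0..5]={S}  "dacaac"
  [1..6]=∅  "acaaca"
  [2..7]={A}  "caacac"
  [0..6]=∅  "dacaaca"
  [1..7]={A,B}  "acaacac"
  [0..7]={S}  "dacaacac"

S ∈ T[0,7] ⇒ YES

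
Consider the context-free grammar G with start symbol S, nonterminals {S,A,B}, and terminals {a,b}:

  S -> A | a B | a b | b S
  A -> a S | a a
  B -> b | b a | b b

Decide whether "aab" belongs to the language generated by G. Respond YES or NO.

Convert to CNF:
  S -> T0 B | T0 S | T0 T0 | T0 T1 | T1 S
  A -> T0 S | T0 T0
  B -> T1 T0 | T1 T1 | b
  T0 -> a
  T1 -> b

Fill CYK table bottom-up:
  cell(0,0) a: {T0}  orig:{}
  cell(1,1) a: {T0}  orig:{}
  cell(2,2) b: {B,T1}  orig:{B}
  cell(0,1) aa: {A,S}
  cell(1,2) ab: {S}
  cell(0,2) aab: {A,S}

S ∈ T[0,2] ⇒ YES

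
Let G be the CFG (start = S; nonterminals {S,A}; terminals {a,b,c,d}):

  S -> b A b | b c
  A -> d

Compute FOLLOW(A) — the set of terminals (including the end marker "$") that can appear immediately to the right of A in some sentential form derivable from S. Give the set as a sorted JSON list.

Compute FIRST by fixpoint:
[1]
  A via A→d: +{d}
  S via S→b A b: +{b}
  FIRST(S)={b}  FIRST(A)={d}
[2] (no change)
  FIRST(S)={b}  FIRST(A)={d}

Compute FOLLOW by fixpoint:
initialize: $ ∈ FOLLOW(S)
pass 1:
  S→b A b: FOLLOW(A) ⊇ FIRST(b) = {b}; new: +{b}
  FOLLOW[S]={$}  FOLLOW[A]={b}
pass 2: (stable)
  FOLLOW[S]={$}  FOLLOW[A]={b}

FOLLOW(A) = ["b"]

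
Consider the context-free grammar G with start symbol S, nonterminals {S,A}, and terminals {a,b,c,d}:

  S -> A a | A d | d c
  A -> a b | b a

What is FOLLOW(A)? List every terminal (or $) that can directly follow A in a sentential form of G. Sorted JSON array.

FIRST sets, iterate to fixpoint:
iter 1:
  A via A→a b: +{a}
  A via A→b a: +{b}
  S via S→A a: +{a,b}
  S via S→d c: +{d}
  S: {a,b,d}  A: {a,b}
iter 2: (no change)
  S: {a,b,d}  A: {a,b}

FOLLOW iteration:
initialize: $ ∈ FOLLOW(S)
round 1:
  S→A a: FOLLOW(A) ⊇ FIRST(a) = {a}; new: +{a}
  S→A d: FOLLOW(A) ⊇ FIRST(d) = {d}; new: +{d}
  FOLLOW[S]={$}  FOLLOW[A]={a,d}
round 2: (stable)
  FOLLOW[S]={$}  FOLLOW[A]={a,d}

FOLLOW(A) = ["a", "d"]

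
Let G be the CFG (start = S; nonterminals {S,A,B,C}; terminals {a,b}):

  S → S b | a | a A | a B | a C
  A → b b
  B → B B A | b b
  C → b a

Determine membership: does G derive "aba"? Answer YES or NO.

CNF form of G:
  S -> S T0 | T1 A | T1 B | T1 C | a
  A -> T0 T0
  B -> B X2 | T0 T0
  C -> T0 T1
  T0 -> b
  T1 -> a
  X2 -> B A

CYK fill:
  [0..0]={S,T1}  "a"  orig:{S}
  [1..1]={T0}  "b"  orig:{}
  [2..2]={S,T1}  "a"  orig:{S}
  [0..1]={S}  "ab"
  [1..2]={C}  "ba"
  [0..2]={S}  "aba"

S ∈ T[0,2] ⇒ YES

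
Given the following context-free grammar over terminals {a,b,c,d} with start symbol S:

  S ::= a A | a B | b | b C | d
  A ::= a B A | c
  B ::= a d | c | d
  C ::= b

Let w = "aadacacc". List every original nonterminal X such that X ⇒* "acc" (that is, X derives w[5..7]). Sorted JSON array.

CNF form of G:
  S -> T0 A | T0 B | T2 C | b | d
  A -> T0 X3 | c
  B -> T0 T1 | c | d
  C -> b
  T0 -> a
  T1 -> d
  T2 -> b
  X3 -> B A

CYK table (by increasing span) (cells [i..j] with 5 ≤ i ≤ j ≤ 7 only):
  cell(5,5) a: {T0}  orig:{}
  cell(6,6) c: {A,B}
  cell(7,7) c: {A,B}
  cell(5,6) ac: {S}
  cell(6,7) cc: {X3}  orig:{}
  cell(5,7) acc: {A}

Original NTs in T[5,7] deriving "acc": ["A"]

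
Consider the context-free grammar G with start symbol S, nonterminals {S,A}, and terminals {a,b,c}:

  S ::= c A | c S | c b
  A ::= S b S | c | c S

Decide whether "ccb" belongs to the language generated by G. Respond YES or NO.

Convert to CNF:
  S -> T1 A | T1 S | T1 T0
  A -> S X2 | T1 S | c
  T0 -> b
  T1 -> c
  X2 -> T0 S

CYK table (by increasing span):
  T[0,0] 'c' = {A,T1}  orig:{A}
  T[1,1] 'c' = {A,T1}  orig:{A}
  T[2,2] 'b' = {T0}  orig:{}
  T[0,1] 'cc' = {S}
  T[1,2] 'cb' = {S}
  T[0,2] 'ccb' = {A,S}

S ∈ T[0,2] ⇒ YES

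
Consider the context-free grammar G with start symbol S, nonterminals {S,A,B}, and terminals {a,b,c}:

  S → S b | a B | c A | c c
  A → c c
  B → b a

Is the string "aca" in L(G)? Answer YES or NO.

CNF form of G:
  S -> S T1 | T0 A | T0 T0 | T2 B
  A -> T0 T0
  B -> T1 T2
  T0 -> c
  T1 -> b
  T2 -> a

CYK fill:
  [0..0]={T2}  "a"  orig:{}
  [1..1]={T0}  "c"  orig:{}
  [2..2]={T2}  "a"  orig:{}
  [0..1]=∅  "ac"
  [1..2]=∅  "ca"
  [0..2]=∅  "aca"

S ∉ T[0,2] ⇒ NO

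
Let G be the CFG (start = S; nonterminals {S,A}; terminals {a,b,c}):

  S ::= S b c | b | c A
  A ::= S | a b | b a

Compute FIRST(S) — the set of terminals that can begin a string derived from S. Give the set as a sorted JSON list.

FIRST iteration:
[1]
  A via A→a b: +{a}
  A via A→b a: +{b}
  S via S→b: +{b}
  S via S→c A: +{c}
  FIRST[S]={b,c}  FIRST[A]={a,b}
[2]
  A via A→S: +{c}
  FIRST[S]={b,c}  FIRST[A]={a,b,c}
[3] done
  FIRST[S]={b,c}  FIRST[A]={a,b,c}

FIRST(S) = ["b", "c"]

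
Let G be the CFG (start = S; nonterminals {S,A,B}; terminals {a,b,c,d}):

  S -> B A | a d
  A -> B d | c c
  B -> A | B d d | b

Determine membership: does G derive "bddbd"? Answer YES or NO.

Convert to CNF:
  S -> B A | T2 T0
  A -> B T0 | T1 T1
  B -> B T0 | B X3 | T1 T1 | b
  T0 -> d
  T1 -> c
  T2 -> a
  X3 -> T0 T0

CYK fill:
  [0..0]={B}  "b"
  [1..1]={T0}  "d"  orig:{}
  [2..2]={T0}  "d"  orig:{}
  [3..3]={B}  "b"
  [4..4]={T0}  "d"  orig:{}
  [0..1]={A,B}  "bd"
  [1..2]={X3}  "dd"  orig:{}
  [2..3]=∅  "db"
  [3..4]={A,B}  "bd"
  [0..2]={A,B}  "bdd"
  [1..3]=∅  "ddb"
  [2..4]=∅  "dbd"
  [0..3]=∅  "bddb"
  [1..4]=∅  "ddbd"
  [0..4]={S}  "bddbd"

S ∈ T[0,4] ⇒ YES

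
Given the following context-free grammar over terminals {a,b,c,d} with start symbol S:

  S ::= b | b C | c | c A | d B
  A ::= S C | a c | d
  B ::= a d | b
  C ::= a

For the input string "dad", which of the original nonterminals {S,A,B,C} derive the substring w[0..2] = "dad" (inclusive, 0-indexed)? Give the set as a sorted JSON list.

CNF form of G:
  S -> T1 A | T2 B | T3 C | b | c
  A -> S C | T0 T1 | d
  B -> T0 T2 | b
  C -> a
  T0 -> a
  T1 -> c
  T2 -> d
  T3 -> b

CYK table (by increasing span), restricted to cells inside w[0..2]:
  T[0,0] 'd' = {A,T2}  orig:{A}
  T[1,1] 'a' = {C,T0}  orig:{C}
  T[2,2] 'd' = {A,T2}  orig:{A}
  T[0,1] 'da' = ∅
  T[1,2] 'ad' = {B}
  T[0,2] 'dad' = {S}

Original NTs in T[0,2] deriving "dad": ["S"]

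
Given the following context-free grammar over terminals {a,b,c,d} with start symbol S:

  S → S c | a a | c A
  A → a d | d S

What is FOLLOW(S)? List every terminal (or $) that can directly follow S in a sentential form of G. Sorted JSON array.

FIRST iteration:
iter 1:
  A via A→a d: +{a}
  A via A→d S: +{d}
  S via S→a a: +{a}
  S via S→c A: +{c}
  FIRST[S]={a,c}  FIRST[A]={a,d}
iter 2: (stable)
  FIRST[S]={a,c}  FIRST[A]={a,d}

FOLLOW sets:
seed FOLLOW(S) with $
pass 1:
  S→S c: FOLLOW(S) ⊇ FIRST(c) = {c}; new: +{c}
  S→c A: FOLLOW(A) ⊇ FOLLOW(S) ⊇ {$,c}; new: +{$,c}
  FOLLOW(S)={$,c}  FOLLOW(A)={$,c}
pass 2: — fixpoint
  FOLLOW(S)={$,c}  FOLLOW(A)={$,c}

FOLLOW(S) = ["$", "c"]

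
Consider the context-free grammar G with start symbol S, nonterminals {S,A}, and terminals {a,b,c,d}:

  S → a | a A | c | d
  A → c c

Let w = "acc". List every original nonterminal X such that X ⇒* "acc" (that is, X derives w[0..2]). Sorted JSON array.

CNF form of G:
  S -> T1 A | a | c | d
  A -> T0 T0
  T0 -> c
  T1 -> a

CYK fill (cells [i..j] with 0 ≤ i ≤ j ≤ 2 only):
  [0..0]={S,T1}  "a"  orig:{S}
  [1..1]={S,T0}  "c"  orig:{S}
  [2..2]={S,T0}  "c"  orig:{S}
  [0..1]=∅  "ac"
  [1..2]={A}  "cc"
  [0..2]={S}  "acc"

Original NTs in T[0,2] deriving "acc": ["S"]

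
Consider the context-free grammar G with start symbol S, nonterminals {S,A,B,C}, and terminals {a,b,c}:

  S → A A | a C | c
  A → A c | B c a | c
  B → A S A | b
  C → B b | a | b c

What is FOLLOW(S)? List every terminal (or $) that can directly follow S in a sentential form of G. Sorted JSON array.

FIRST iteration:
[1]
  A via A→c: +{c}
  B via B→A S A: +{c}
  B via B→b: +{b}
  C via C→B b: +{b,c}
  C via C→a: +{a}
  S via S→A A: +{c}
  S via S→a C: +{a}
  FIRST(S)={a,c}  FIRST(A)={c}  FIRST(B)={b,c}  FIRST(C)={a,b,c}
[2]
  A via A→B c a: +{b}
  S via S→A A: +{b}
  FIRST(S)={a,b,c}  FIRST(A)={b,c}  FIRST(B)={b,c}  FIRST(C)={a,b,c}
[3] done
  FIRST(S)={a,b,c}  FIRST(A)={b,c}  FIRST(B)={b,c}  FIRST(C)={a,b,c}

Compute FOLLOW by fixpoint:
FOLLOW(S) := {$}
[1]
  A→A c: FOLLOW(A) ⊇ FIRST(c) = {c}; new: +{c}
  A→B c a: FOLLOW(B) ⊇ FIRST(c) = {c}; new: +{c}
  B→A S A: FOLLOW(A) ⊇ FIRST(S) = {a,b,c}; new: +{a,b}
  B→A S A: FOLLOW(S) ⊇ FIRST(A) = {b,c}; new: +{b,c}
  C→B b: FOLLOW(B) ⊇ FIRST(b) = {b}; new: +{b}
  S→A A: FOLLOW(A) ⊇ FOLLOW(S) ⊇ {$,b,c}; new: +{$}
  S→a C: FOLLOW(C) ⊇ FOLLOW(S) ⊇ {$,b,c}; new: +{$,b,c}
  S: {$,b,c}  A: {$,a,b,c}  B: {b,c}  C: {$,b,c}
[2] (no change)
  S: {$,b,c}  A: {$,a,b,c}  B: {b,c}  C: {$,b,c}

FOLLOW(S) = ["$", "b", "c"]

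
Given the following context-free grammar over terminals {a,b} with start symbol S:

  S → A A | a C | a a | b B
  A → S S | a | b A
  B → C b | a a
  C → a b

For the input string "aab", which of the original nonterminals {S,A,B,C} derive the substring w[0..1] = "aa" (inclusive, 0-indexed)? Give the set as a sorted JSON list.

Convert to CNF:
  S -> A A | T0 B | T1 C | T1 T1
  A -> S S | T0 A | a
  B -> C T0 | T1 T1
  C -> T1 T0
  T0 -> b
  T1 -> a

CYK fill, restricted to cells inside w[0..1]:
  cell(0,0) a: {A,T1}  orig:{A}
  cell(1,1) a: {A,T1}  orig:{A}
  cell(0,1) aa: {B,S}

Original NTs in T[0,1] deriving "aa": ["B", "S"]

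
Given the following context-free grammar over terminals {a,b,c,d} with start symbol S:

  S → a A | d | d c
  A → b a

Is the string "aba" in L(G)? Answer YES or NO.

Convert to CNF:
  S -> T1 A | T2 T3 | d
  A -> T0 T1
  T0 -> b
  T1 -> a
  T2 -> d
  T3 -> c

Fill CYK table bottom-up:
  T[0,0] 'a' = {T1}  orig:{}
  T[1,1] 'b' = {T0}  orig:{}
  T[2,2] 'a' = {T1}  orig:{}
  T[0,1] 'ab' = ∅
  T[1,2] 'ba' = {A}
  T[0,2] 'aba' = {S}

S ∈ T[0,2] ⇒ YES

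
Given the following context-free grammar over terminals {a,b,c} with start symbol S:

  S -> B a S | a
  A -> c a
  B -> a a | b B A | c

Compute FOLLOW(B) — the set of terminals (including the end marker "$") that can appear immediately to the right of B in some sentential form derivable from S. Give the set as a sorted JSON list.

FIRST iteration:
pass 1:
  A via A→c a: +{c}
  B via B→a a: +{a}
  B via B→b B A: +{b}
  B via B→c: +{c}
  S via S→B a S: +{a,b,c}
  S: {a,b,c}  A: {c}  B: {a,b,c}
pass 2: done
  S: {a,b,c}  A: {c}  B: {a,b,c}

Compute FOLLOW by fixpoint:
initialize: $ ∈ FOLLOW(S)
round 1:
  B→b B A: FOLLOW(B) ⊇ FIRST(A) = {c}; new: +{c}
  B→b B A: FOLLOW(A) ⊇ FOLLOW(B) ⊇ {c}; new: +{c}
  S→B a S: FOLLOW(B) ⊇ FIRST(a) = {a}; new: +{a}
  S: {$}  A: {c}  B: {a,c}
round 2:
  B→b B A: FOLLOW(A) ⊇ FOLLOW(B) ⊇ {a,c}; new: +{a}
  S: {$}  A: {a,c}  B: {a,c}
round 3: (stable)
  S: {$}  A: {a,c}  B: {a,c}

FOLLOW(B) = ["a", "c"]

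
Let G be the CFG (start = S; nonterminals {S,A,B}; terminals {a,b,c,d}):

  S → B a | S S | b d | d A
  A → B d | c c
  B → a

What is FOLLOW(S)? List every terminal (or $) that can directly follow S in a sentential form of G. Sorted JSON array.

Compute FIRST by fixpoint:
pass 1:
  A via A→c c: +{c}
  B via B→a: +{a}
  S via S→B a: +{a}
  S via S→b d: +{b}
  S via S→d A: +{d}
  FIRST[S]={a,b,d}  FIRST[A]={c}  FIRST[B]={a}
pass 2:
  A via A→B d: +{a}
  FIRST[S]={a,b,d}  FIRST[A]={a,c}  FIRST[B]={a}
pass 3: (stable)
  FIRST[S]={a,b,d}  FIRST[A]={a,c}  FIRST[B]={a}

FOLLOW iteration:
initialize: $ ∈ FOLLOW(S)
pass 1:
  A→B d: FOLLOW(B) ⊇ FIRST(d) = {d}; new: +{d}
  S→B a: FOLLOW(B) ⊇ FIRST(a) = {a}; new: +{a}
  S→S S: FOLLOW(S) ⊇ FIRST(S) = {a,b,d}; new: +{a,b,d}
  S→d A: FOLLOW(A) ⊇ FOLLOW(S) ⊇ {$,a,b,d}; new: +{$,a,b,d}
  FOLLOW(S)={$,a,b,d}  FOLLOW(A)={$,a,b,d}  FOLLOW(B)={a,d}
pass 2: (stable)
  FOLLOW(S)={$,a,b,d}  FOLLOW(A)={$,a,b,d}  FOLLOW(B)={a,d}

FOLLOW(S) = ["$", "a", "b", "d"]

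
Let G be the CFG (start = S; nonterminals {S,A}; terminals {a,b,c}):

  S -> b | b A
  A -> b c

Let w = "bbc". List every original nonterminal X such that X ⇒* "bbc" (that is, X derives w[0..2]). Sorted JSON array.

CNF form of G:
  S -> T0 A | b
  A -> T0 T1
  T0 -> b
  T1 -> c

CYK fill — only the sub-triangle for w[0..2]:
  T[0,0] 'b' = {S,T0}  orig:{S}
  T[1,1] 'b' = {S,T0}  orig:{S}
  T[2,2] 'c' = {T1}  orig:{}
  T[0,1] 'bb' = ∅
  T[1,2] 'bc' = {A}
  T[0,2] 'bbc' = {S}

Original NTs in T[0,2] deriving "bbc": ["S"]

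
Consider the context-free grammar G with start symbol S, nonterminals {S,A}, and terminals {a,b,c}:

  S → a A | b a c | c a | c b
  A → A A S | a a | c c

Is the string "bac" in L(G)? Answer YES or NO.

CNF form of G:
  S -> T0 A | T1 T0 | T1 T2 | T2 X4
  A -> A X3 | T0 T0 | T1 T1
  T0 -> a
  T1 -> c
  T2 -> b
  X3 -> A S
  X4 -> T0 T1

CYK fill:
  [0..0]={T2}  "b"  orig:{}
  [1..1]={T0}  "a"  orig:{}
  [2..2]={T1}  "c"  orig:{}
  [0..1]=∅  "ba"
  [1..2]={X4}  "ac"  orig:{}
  [0..2]={S}  "bac"

S ∈ T[0,2] ⇒ YES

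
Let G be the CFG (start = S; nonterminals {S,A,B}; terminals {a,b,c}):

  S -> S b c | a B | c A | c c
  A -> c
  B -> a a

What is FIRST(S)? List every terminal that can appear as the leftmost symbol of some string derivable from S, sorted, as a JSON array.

Compute FIRST by fixpoint:
[1]
  A via A→c: +{c}
  B via B→a a: +{a}
  S via S→a B: +{a}
  S via S→c A: +{c}
  S: {a,c}  A: {c}  B: {a}
[2] — fixpoint
  S: {a,c}  A: {c}  B: {a}

FIRST(S) = ["a", "c"]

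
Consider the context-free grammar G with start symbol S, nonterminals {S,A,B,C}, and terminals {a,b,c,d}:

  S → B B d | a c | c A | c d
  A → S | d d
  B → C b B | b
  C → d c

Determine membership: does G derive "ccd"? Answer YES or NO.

Convert to CNF:
  S -> B X6 | T1 T2 | T2 A | T2 T0
  A -> B X4 | T0 T0 | T1 T2 | T2 A | T2 T0
  B -> C X5 | b
  C -> T0 T2
  T0 -> d
  T1 -> a
  T2 -> c
  T3 -> b
  X4 -> B T0
  X5 -> T3 B
  X6 -> B T0

CYK table (by increasing span):
  [0..0]={T2}  "c"  orig:{}
  [1..1]={T2}  "c"  orig:{}
  [2..2]={T0}  "d"  orig:{}
  [0..1]=∅  "cc"
  [1..2]={A,S}  "cd"
  [0..2]={A,S}  "ccd"

S ∈ T[0,2] ⇒ YES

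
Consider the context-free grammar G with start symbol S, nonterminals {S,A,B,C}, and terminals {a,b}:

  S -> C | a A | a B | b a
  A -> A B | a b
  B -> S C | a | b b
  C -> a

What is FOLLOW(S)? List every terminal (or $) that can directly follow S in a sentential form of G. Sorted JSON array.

FIRST sets, iterate to fixpoint:
pass 1:
  A via A→a b: +{a}
  B via B→a: +{a}
  B via B→b b: +{b}
  C via C→a: +{a}
  S via S→C: +{a}
  S via S→b a: +{b}
  FIRST[S]={a,b}  FIRST[A]={a}  FIRST[B]={a,b}  FIRST[C]={a}
pass 2: (stable)
  FIRST[S]={a,b}  FIRST[A]={a}  FIRST[B]={a,b}  FIRST[C]={a}

Compute FOLLOW by fixpoint:
initialize: $ ∈ FOLLOW(S)
iter 1:
  A→A B: FOLLOW(A) ⊇ FIRST(B) = {a,b}; new: +{a,b}
  A→A B: FOLLOW(B) ⊇ FOLLOW(A) ⊇ {a,b}; new: +{a,b}
  B→S C: FOLLOW(S) ⊇ FIRST(C) = {a}; new: +{a}
  B→S C: FOLLOW(C) ⊇ FOLLOW(B) ⊇ {a,b}; new: +{a,b}
  S→C: FOLLOW(C) ⊇ FOLLOW(S) ⊇ {$,a}; new: +{$}
  S→a A: FOLLOW(A) ⊇ FOLLOW(S) ⊇ {$,a}; new: +{$}
  S→a B: FOLLOW(B) ⊇ FOLLOW(S) ⊇ {$,a}; new: +{$}
  FOLLOW[S]={$,a}  FOLLOW[A]={$,a,b}  FOLLOW[B]={$,a,b}  FOLLOW[C]={$,a,b}
iter 2: done
  FOLLOW[S]={$,a}  FOLLOW[A]={$,a,b}  FOLLOW[B]={$,a,b}  FOLLOW[C]={$,a,b}

FOLLOW(S) = ["$", "a"]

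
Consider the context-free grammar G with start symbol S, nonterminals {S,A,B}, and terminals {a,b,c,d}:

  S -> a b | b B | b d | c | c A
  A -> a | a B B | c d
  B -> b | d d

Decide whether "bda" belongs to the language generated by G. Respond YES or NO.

CNF form of G:
  S -> T0 T3 | T1 A | T3 B | T3 T2 | c
  A -> T0 X4 | T1 T2 | a
  B -> T2 T2 | b
  T0 -> a
  T1 -> c
  T2 -> d
  T3 -> b
  X4 -> B B

Fill CYK table bottom-up:
  [0..0]={B,T3}  "b"  orig:{B}
  [1..1]={T2}  "d"  orig:{}
  [2..2]={A,T0}  "a"  orig:{A}
  [0..1]={S}  "bd"
  [1..2]=∅  "da"
  [0..2]=∅  "bda"

S ∉ T[0,2] ⇒ NO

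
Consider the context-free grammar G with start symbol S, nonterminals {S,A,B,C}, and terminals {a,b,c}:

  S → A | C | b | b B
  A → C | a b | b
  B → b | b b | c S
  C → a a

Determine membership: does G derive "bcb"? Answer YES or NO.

CNF form of G:
  S -> T0 T0 | T0 T1 | T1 B | b
  A -> T0 T0 | T0 T1 | b
  B -> T1 T1 | T2 S | b
  C -> T0 T0
  T0 -> a
  T1 -> b
  T2 -> c

CYK table (by increasing span):
  cell(0,0) b: {A,B,S,T1}  orig:{A,B,S}
  cell(1,1) c: {T2}  orig:{}
  cell(2,2) b: {A,B,S,T1}  orig:{A,B,S}
  cell(0,1) bc: ∅
  cell(1,2) cb: {B}
  cell(0,2) bcb: {S}

S ∈ T[0,2] ⇒ YES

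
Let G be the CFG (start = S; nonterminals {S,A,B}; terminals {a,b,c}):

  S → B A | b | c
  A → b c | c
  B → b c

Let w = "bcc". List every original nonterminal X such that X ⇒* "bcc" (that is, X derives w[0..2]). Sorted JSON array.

Convert to CNF:
  S -> B A | b | c
  A -> T0 T1 | c
  B -> T0 T1
  T0 -> b
  T1 -> c

CYK fill, restricted to cells inside w[0..2]:
  [0..0]={S,T0}  "b"  orig:{S}
  [1..1]={A,S,T1}  "c"  orig:{A,S}
  [2..2]={A,S,T1}  "c"  orig:{A,S}
  [0..1]={A,B}  "bc"
  [1..2]=∅  "cc"
  [0..2]={S}  "bcc"

Original NTs in T[0,2] deriving "bcc": ["S"]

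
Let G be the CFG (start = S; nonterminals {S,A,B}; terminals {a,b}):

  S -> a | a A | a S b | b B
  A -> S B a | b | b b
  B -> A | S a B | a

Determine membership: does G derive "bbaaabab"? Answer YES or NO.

Convert to CNF:
  S -> T0 A | T0 X5 | T1 B | a
  A -> S X2 | T1 T1 | b
  B -> S X3 | S X4 | T1 T1 | a | b
  T0 -> a
  T1 -> b
  X2 -> B T0
  X3 -> B T0
  X4 -> T0 B
  X5 -> S T1

CYK table (by increasing span):
  T[0,0] 'b' = {A,B,T1}  orig:{A,B}
  T[1,1] 'b' = {A,B,T1}  orig:{A,B}
  T[2,2] 'a' = {B,S,T0}  orig:{B,S}
  T[3,3] 'a' = {B,S,T0}  orig:{B,S}
  T[4,4] 'a' = {B,S,T0}  orig:{B,S}
  T[5,5] 'b' = {A,B,T1}  orig:{A,B}
  T[6,6] 'a' = {B,S,T0}  orig:{B,S}
  T[7,7] 'b' = {A,B,T1}  orig:{A,B}
  T[0,1] 'bb' = {A,B,S}
  T[1,2] 'ba' = {S,X2,X3}  orig:{S}
  T[2,3] 'aa' = {X2,X3,X4}  orig:{}
  T[3,4] 'aa' = {X2,X3,X4}  orig:{}
  T[4,5] 'ab' = {S,X4,X5}  orig:{S}
  T[5,6] 'ba' = {S,X2,X3}  orig:{S}
  T[6,7] 'ab' = {S,X4,X5}  orig:{S}
  T[0,2] 'bba' = {X2,X3}  orig:{}
  T[1,3] 'baa' = ∅
  T[2,4] 'aaa' = {A,B}
  T[3,5] 'aab' = {B,S}
  T[4,6] 'aba' = {A,B}
  T[5,7] 'bab' = {X5}  orig:{}
  T[0,3] 'bbaa' = {A,B}
  T[1,4] 'baaa' = {A,B,S}
  T[2,5] 'aaab' = {X4}  orig:{}
  T[3,6] 'aaba' = {S,X2,X3,X4}  orig:{S}
  T[4,7] 'abab' = {B,S}
  T[0,4] 'bbaaa' = {S,X2,X3}  orig:{S}
  T[1,5] 'baaab' = {X5}  orig:{}
  T[2,6] 'aaaba' = {A,B}
  T[3,7] 'aabab' = {B,X4,X5}  orig:{B}
  T[0,5] 'bbaaab' = {B,X5}  orig:{B}
  T[1,6] 'baaaba' = {A,B,S}
  T[2,7] 'aaabab' = {B,S,X4}  orig:{B,S}
  T[0,6] 'bbaaaba' = {A,B,S,X2,X3}  orig:{A,B,S}
  T[1,7] 'baaabab' = {B,S,X5}  orig:{B,S}
  T[0,7] 'bbaaabab' = {B,S,X5}  orig:{B,S}

S ∈ T[0,7] ⇒ YES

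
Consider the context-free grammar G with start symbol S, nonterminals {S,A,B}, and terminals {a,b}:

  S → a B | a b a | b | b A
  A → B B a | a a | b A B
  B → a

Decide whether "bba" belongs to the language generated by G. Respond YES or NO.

Convert to CNF:
  S -> T0 B | T0 X4 | T1 A | b
  A -> B X2 | T0 T0 | T1 X3
  B -> a
  T0 -> a
  T1 -> b
  X2 -> B T0
  X3 -> A B
  X4 -> T1 T0

CYK table (by increasing span):
  [0..0]={S,T1}  "b"  orig:{S}
  [1..1]={S,T1}  "b"  orig:{S}
  [2..2]={B,T0}  "a"  orig:{B}
  [0..1]=∅  "bb"
  [1..2]={X4}  "ba"  orig:{}
  [0..2]=∅  "bba"

S ∉ T[0,2] ⇒ NO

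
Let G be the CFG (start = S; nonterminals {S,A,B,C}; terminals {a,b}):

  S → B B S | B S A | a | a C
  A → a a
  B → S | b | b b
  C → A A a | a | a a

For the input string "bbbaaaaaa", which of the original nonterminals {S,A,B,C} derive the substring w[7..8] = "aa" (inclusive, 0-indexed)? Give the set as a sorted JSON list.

CNF form of G:
  S -> B X5 | B X6 | T0 C | a
  A -> T0 T0
  B -> B X2 | B X3 | T0 C | T1 T1 | a | b
  C -> A X4 | T0 T0 | a
  T0 -> a
  T1 -> b
  X2 -> B S
  X3 -> S A
  X4 -> A T0
  X5 -> B S
  X6 -> S A

CYK fill — only the sub-triangle for w[7..8]:
  cell(7,7) a: {B,C,S,T0}  orig:{B,C,S}
  cell(8,8) a: {B,C,S,T0}  orig:{B,C,S}
  cell(7,8) aa: {A,B,C,S,X2,X5}  orig:{A,B,C,S}

Original NTs in T[7,8] deriving "aa": ["A", "B", "C", "S"]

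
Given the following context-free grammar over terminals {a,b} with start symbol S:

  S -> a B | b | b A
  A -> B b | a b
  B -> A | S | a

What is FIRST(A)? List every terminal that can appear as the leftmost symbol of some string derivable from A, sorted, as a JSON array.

FIRST iteration:
[1]
  A via A→a b: +{a}
  B via B→A: +{a}
  S via S→a B: +{a}
  S via S→b: +{b}
  FIRST[S]={a,b}  FIRST[A]={a}  FIRST[B]={a}
[2]
  B via B→S: +{b}
  FIRST[S]={a,b}  FIRST[A]={a}  FIRST[B]={a,b}
[3]
  A via A→B b: +{b}
  FIRST[S]={a,b}  FIRST[A]={a,b}  FIRST[B]={a,b}
[4] — fixpoint
  FIRST[S]={a,b}  FIRST[A]={a,b}  FIRST[B]={a,b}

FIRST(A) = ["a", "b"]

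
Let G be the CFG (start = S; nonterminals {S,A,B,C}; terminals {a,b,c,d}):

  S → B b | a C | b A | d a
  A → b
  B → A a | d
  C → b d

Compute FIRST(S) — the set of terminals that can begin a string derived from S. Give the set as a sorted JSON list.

FIRST iteration:
pass 1:
  A via A→b: +{b}
  B via B→A a: +{b}
  B via B→d: +{d}
  C via C→b d: +{b}
  S via S→B b: +{b,d}
  S via S→a C: +{a}
  FIRST[S]={a,b,d}  FIRST[A]={b}  FIRST[B]={b,d}  FIRST[C]={b}
pass 2: done
  FIRST[S]={a,b,d}  FIRST[A]={b}  FIRST[B]={b,d}  FIRST[C]={b}

FIRST(S) = ["a", "b", "d"]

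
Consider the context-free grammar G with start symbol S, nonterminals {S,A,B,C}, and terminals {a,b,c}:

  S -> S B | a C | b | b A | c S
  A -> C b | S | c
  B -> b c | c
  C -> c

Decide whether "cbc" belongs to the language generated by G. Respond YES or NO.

Convert to CNF:
  S -> S B | T0 A | T1 C | T2 S | b
  A -> C T0 | S B | T0 A | T1 C | T2 S | b | c
  B -> T0 T2 | c
  C -> c
  T0 -> b
  T1 -> a
  T2 -> c

CYK fill:
  [0..0]={A,B,C,T2}  "c"  orig:{A,B,C}
  [1..1]={A,S,T0}  "b"  orig:{A,S}
  [2..2]={A,B,C,T2}  "c"  orig:{A,B,C}
  [0..1]={A,S}  "cb"
  [1..2]={A,B,S}  "bc"
  [0..2]={A,S}  "cbc"

S ∈ T[0,2] ⇒ YES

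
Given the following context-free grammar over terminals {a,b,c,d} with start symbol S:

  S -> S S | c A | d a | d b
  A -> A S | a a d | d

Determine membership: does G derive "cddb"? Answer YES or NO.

Convert to CNF:
  S -> S S | T1 T0 | T1 T3 | T2 A
  A -> A S | T0 X4 | d
  T0 -> a
  T1 -> d
  T2 -> c
  T3 -> b
  X4 -> T0 T1

Fill CYK table bottom-up:
  [0..0]={T2}  "c"  orig:{}
  [1..1]={A,T1}  "d"  orig:{A}
  [2..2]={A,T1}  "d"  orig:{A}
  [3..3]={T3}  "b"  orig:{}
  [0..1]={S}  "cd"
  [1..2]=∅  "dd"
  [2..3]={S}  "db"
  [0..2]=∅  "cdd"
  [1..3]={A}  "ddb"
  [0..3]={S}  "cddb"

S ∈ T[0,3] ⇒ YES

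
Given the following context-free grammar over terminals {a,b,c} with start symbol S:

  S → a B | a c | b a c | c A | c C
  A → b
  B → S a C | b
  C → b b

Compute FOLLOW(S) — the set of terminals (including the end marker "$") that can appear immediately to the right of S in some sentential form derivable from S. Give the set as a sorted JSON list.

FIRST iteration:
iter 1:
  A via A→b: +{b}
  B via B→b: +{b}
  C via C→b b: +{b}
  S via S→a B: +{a}
  S via S→b a c: +{b}
  S via S→c A: +{c}
  FIRST[S]={a,b,c}  FIRST[A]={b}  FIRST[B]={b}  FIRST[C]={b}
iter 2:
  B via B→S a C: +{a,c}
  FIRST[S]={a,b,c}  FIRST[A]={b}  FIRST[B]={a,b,c}  FIRST[C]={b}
iter 3: (stable)
  FIRST[S]={a,b,c}  FIRST[A]={b}  FIRST[B]={a,b,c}  FIRST[C]={b}

Compute FOLLOW by fixpoint:
seed FOLLOW(S) with $
[1]
  B→S a C: FOLLOW(S) ⊇ FIRST(a) = {a}; new: +{a}
  S→a B: FOLLOW(B) ⊇ FOLLOW(S) ⊇ {$,a}; new: +{$,a}
  S→c A: FOLLOW(A) ⊇ FOLLOW(S) ⊇ {$,a}; new: +{$,a}
  S→c C: FOLLOW(C) ⊇ FOLLOW(S) ⊇ {$,a}; new: +{$,a}
  S: {$,a}  A: {$,a}  B: {$,a}  C: {$,a}
[2] done
  S: {$,a}  A: {$,a}  B: {$,a}  C: {$,a}

FOLLOW(S) = ["$", "a"]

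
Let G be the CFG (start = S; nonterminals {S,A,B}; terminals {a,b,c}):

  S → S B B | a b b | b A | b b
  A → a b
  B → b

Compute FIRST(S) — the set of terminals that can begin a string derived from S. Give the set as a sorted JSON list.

FIRST sets, iterate to fixpoint:
iter 1:
  A via A→a b: +{a}
  B via B→b: +{b}
  S via S→a b b: +{a}
  S via S→b A: +{b}
  FIRST[S]={a,b}  FIRST[A]={a}  FIRST[B]={b}
iter 2: (stable)
  FIRST[S]={a,b}  FIRST[A]={a}  FIRST[B]={b}

FIRST(S) = ["a", "b"]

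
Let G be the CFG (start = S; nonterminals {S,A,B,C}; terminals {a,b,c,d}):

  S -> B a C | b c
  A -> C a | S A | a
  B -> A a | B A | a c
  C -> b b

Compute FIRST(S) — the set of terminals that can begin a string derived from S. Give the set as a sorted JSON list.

Compute FIRST by fixpoint:
round 1:
  A via A→a: +{a}
  B via B→A a: +{a}
  C via C→b b: +{b}
  S via S→B a C: +{a}
  S via S→b c: +{b}
  FIRST(S)={a,b}  FIRST(A)={a}  FIRST(B)={a}  FIRST(C)={b}
round 2:
  A via A→C a: +{b}
  B via B→A a: +{b}
  FIRST(S)={a,b}  FIRST(A)={a,b}  FIRST(B)={a,b}  FIRST(C)={b}
round 3: — fixpoint
  FIRST(S)={a,b}  FIRST(A)={a,b}  FIRST(B)={a,b}  FIRST(C)={b}

FIRST(S) = ["a", "b"]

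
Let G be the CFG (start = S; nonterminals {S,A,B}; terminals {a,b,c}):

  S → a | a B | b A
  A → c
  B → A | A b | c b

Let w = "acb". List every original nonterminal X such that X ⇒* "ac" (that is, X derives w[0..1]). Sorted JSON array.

CNF form of G:
  S -> T0 A | T2 B | a
  A -> c
  B -> A T0 | T1 T0 | c
  T0 -> b
  T1 -> c
  T2 -> a

Fill CYK table bottom-up (cells [i..j] with 0 ≤ i ≤ j ≤ 1 only):
  cell(0,0) a: {S,T2}  orig:{S}
  cell(1,1) c: {A,B,T1}  orig:{A,B}
  cell(0,1) ac: {S}

Original NTs in T[0,1] deriving "ac": ["S"]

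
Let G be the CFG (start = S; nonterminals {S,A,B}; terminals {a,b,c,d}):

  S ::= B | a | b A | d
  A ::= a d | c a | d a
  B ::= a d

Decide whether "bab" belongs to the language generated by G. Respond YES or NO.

Convert to CNF:
  S -> T0 T1 | T3 A | a | d
  A -> T0 T1 | T1 T0 | T2 T0
  B -> T0 T1
  T0 -> a
  T1 -> d
  T2 -> c
  T3 -> b

Fill CYK table bottom-up:
  T[0,0] 'b' = {T3}  orig:{}
  T[1,1] 'a' = {S,T0}  orig:{S}
  T[2,2] 'b' = {T3}  orig:{}
  T[0,1] 'ba' = ∅
  T[1,2] 'ab' = ∅
  T[0,2] 'bab' = ∅

S ∉ T[0,2] ⇒ NO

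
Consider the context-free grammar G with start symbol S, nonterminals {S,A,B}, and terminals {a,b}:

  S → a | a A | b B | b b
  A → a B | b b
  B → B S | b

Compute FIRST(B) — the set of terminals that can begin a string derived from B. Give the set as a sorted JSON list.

FIRST sets, iterate to fixpoint:
pass 1:
  A via A→a B: +{a}
  A via A→b b: +{b}
  B via B→b: +{b}
  S via S→a: +{a}
  S via S→b B: +{b}
  FIRST(S)={a,b}  FIRST(A)={a,b}  FIRST(B)={b}
pass 2: done
  FIRST(S)={a,b}  FIRST(A)={a,b}  FIRST(B)={b}

FIRST(B) = ["b"]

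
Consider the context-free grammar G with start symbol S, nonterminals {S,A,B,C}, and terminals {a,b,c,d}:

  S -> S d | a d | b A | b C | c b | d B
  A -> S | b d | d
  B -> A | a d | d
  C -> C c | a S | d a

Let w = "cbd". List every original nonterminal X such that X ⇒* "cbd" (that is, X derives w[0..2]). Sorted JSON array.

CNF form of G:
  S -> S T0 | T0 B | T1 T0 | T2 A | T2 C | T3 T2
  A -> S T0 | T0 B | T1 T0 | T2 A | T2 C | T2 T0 | T3 T2 | d
  B -> S T0 | T0 B | T1 T0 | T2 A | T2 C | T2 T0 | T3 T2 | d
  C -> C T3 | T0 T1 | T1 S
  T0 -> d
  T1 -> a
  T2 -> b
  T3 -> c

CYK table (by increasing span), restricted to cells inside w[0..2]:
  T[0,0] 'c' = {T3}  orig:{}
  T[1,1] 'b' = {T2}  orig:{}
  T[2,2] 'd' = {A,B,T0}  orig:{A,B}
  T[0,1] 'cb' = {A,B,S}
  T[1,2] 'bd' = {A,B,S}
  T[0,2] 'cbd' = {A,B,S}

Original NTs in T[0,2] deriving "cbd": ["A", "B", "S"]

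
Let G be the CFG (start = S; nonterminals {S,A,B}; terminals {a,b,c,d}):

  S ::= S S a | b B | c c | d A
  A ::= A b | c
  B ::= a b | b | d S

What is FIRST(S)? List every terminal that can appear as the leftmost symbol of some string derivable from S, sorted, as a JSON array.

FIRST iteration:
[1]
  A via A→c: +{c}
  B via B→a b: +{a}
  B via B→b: +{b}
  B via B→d S: +{d}
  S via S→b B: +{b}
  S via S→c c: +{c}
  S via S→d A: +{d}
  S: {b,c,d}  A: {c}  B: {a,b,d}
[2] (no change)
  S: {b,c,d}  A: {c}  B: {a,b,d}

FIRST(S) = ["b", "c", "d"]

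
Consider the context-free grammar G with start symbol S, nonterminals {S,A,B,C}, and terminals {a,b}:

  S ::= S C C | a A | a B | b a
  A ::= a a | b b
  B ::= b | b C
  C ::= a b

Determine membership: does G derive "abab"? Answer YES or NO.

CNF form of G:
  S -> S X2 | T0 A | T0 B | T1 T0
  A -> T0 T0 | T1 T1
  B -> T1 C | b
  C -> T0 T1
  T0 -> a
  T1 -> b
  X2 -> C C

Fill CYK table bottom-up:
  T[0,0] 'a' = {T0}  orig:{}
  T[1,1] 'b' = {B,T1}  orig:{B}
  T[2,2] 'a' = {T0}  orig:{}
  T[3,3] 'b' = {B,T1}  orig:{B}
  T[0,1] 'ab' = {C,S}
  T[1,2] 'ba' = {S}
  T[2,3] 'ab' = {C,S}
  T[0,2] 'aba' = ∅
  T[1,3] 'bab' = {B}
  T[0,3] 'abab' = {S,X2}  orig:{S}

S ∈ T[0,3] ⇒ YES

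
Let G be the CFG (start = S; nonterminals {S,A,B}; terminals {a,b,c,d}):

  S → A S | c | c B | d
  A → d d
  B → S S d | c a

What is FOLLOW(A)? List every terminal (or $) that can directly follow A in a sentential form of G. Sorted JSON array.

FIRST iteration:
round 1:
  A via A→d d: +{d}
  B via B→c a: +{c}
  S via S→A S: +{d}
  S via S→c: +{c}
  FIRST(S)={c,d}  FIRST(A)={d}  FIRST(B)={c}
round 2:
  B via B→S S d: +{d}
  FIRST(S)={c,d}  FIRST(A)={d}  FIRST(B)={c,d}
round 3: — fixpoint
  FIRST(S)={c,d}  FIRST(A)={d}  FIRST(B)={c,d}

FOLLOW sets:
initialize: $ ∈ FOLLOW(S)
pass 1:
  B→S S d: FOLLOW(S) ⊇ FIRST(S) = {c,d}; new: +{c,d}
  S→A S: FOLLOW(A) ⊇ FIRST(S) = {c,d}; new: +{c,d}
  S→c B: FOLLOW(B) ⊇ FOLLOW(S) ⊇ {$,c,d}; new: +{$,c,d}
  FOLLOW[S]={$,c,d}  FOLLOW[A]={c,d}  FOLLOW[B]={$,c,d}
pass 2: — fixpoint
  FOLLOW[S]={$,c,d}  FOLLOW[A]={c,d}  FOLLOW[B]={$,c,d}

FOLLOW(A) = ["c", "d"]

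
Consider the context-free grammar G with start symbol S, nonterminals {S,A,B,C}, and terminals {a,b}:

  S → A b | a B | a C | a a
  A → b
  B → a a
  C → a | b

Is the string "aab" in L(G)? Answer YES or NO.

CNF form of G:
  S -> A T1 | T0 B | T0 C | T0 T0
  A -> b
  B -> T0 T0
  C -> a | b
  T0 -> a
  T1 -> b

Fill CYK table bottom-up:
  T[0,0] 'a' = {C,T0}  orig:{C}
  T[1,1] 'a' = {C,T0}  orig:{C}
  T[2,2] 'b' = {A,C,T1}  orig:{A,C}
  T[0,1] 'aa' = {B,S}
  T[1,2] 'ab' = {S}
  T[0,2] 'aab' = ∅

S ∉ T[0,2] ⇒ NO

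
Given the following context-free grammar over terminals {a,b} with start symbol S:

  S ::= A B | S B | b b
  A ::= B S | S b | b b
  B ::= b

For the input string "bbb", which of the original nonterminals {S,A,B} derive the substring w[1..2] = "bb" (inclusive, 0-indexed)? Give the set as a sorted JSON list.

CNF form of G:
  S -> A B | S B | T0 T0
  A -> B S | S T0 | T0 T0
  B -> b
  T0 -> b

CYK table (by increasing span) (cells [i..j] with 1 ≤ i ≤ j ≤ 2 only):
  cell(1,1) b: {B,T0}  orig:{B}
  cell(2,2) b: {B,T0}  orig:{B}
  cell(1,2) bb: {A,S}

Original NTs in T[1,2] deriving "bb": ["A", "S"]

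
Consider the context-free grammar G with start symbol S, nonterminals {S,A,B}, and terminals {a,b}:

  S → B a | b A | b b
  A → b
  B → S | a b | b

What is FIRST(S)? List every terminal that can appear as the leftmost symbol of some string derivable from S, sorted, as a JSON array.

Compute FIRST by fixpoint:
iter 1:
  A via A→b: +{b}
  B via B→a b: +{a}
  B via B→b: +{b}
  S via S→B a: +{a,b}
  S: {a,b}  A: {b}  B: {a,b}
iter 2: done
  S: {a,b}  A: {b}  B: {a,b}

FIRST(S) = ["a", "b"]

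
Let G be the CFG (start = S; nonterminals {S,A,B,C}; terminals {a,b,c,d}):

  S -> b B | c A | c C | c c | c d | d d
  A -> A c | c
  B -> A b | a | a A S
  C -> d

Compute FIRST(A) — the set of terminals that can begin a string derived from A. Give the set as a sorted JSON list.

FIRST sets, iterate to fixpoint:
round 1:
  A via A→c: +{c}
  B via B→A b: +{c}
  B via B→a: +{a}
  C via C→d: +{d}
  S via S→b B: +{b}
  S via S→c A: +{c}
  S via S→d d: +{d}
  FIRST[S]={b,c,d}  FIRST[A]={c}  FIRST[B]={a,c}  FIRST[C]={d}
round 2: (no change)
  FIRST[S]={b,c,d}  FIRST[A]={c}  FIRST[B]={a,c}  FIRST[C]={d}

FIRST(A) = ["c"]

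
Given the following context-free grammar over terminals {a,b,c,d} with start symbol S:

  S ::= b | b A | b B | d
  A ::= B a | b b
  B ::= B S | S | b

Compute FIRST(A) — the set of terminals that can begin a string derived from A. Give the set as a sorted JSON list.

Compute FIRST by fixpoint:
iter 1:
  A via A→b b: +{b}
  B via B→b: +{b}
  S via S→b: +{b}
  S via S→d: +{d}
  FIRST[S]={b,d}  FIRST[A]={b}  FIRST[B]={b}
iter 2:
  B via B→S: +{d}
  FIRST[S]={b,d}  FIRST[A]={b}  FIRST[B]={b,d}
iter 3:
  A via A→B a: +{d}
  FIRST[S]={b,d}  FIRST[A]={b,d}  FIRST[B]={b,d}
iter 4: (no change)
  FIRST[S]={b,d}  FIRST[A]={b,d}  FIRST[B]={b,d}

FIRST(A) = ["b", "d"]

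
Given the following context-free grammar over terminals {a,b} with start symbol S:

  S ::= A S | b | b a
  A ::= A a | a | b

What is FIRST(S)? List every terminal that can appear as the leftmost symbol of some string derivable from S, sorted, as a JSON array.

Compute FIRST by fixpoint:
iter 1:
  A via A→a: +{a}
  A via A→b: +{b}
  S via S→A S: +{a,b}
  FIRST(S)={a,b}  FIRST(A)={a,b}
iter 2: (no change)
  FIRST(S)={a,b}  FIRST(A)={a,b}

FIRST(S) = ["a", "b"]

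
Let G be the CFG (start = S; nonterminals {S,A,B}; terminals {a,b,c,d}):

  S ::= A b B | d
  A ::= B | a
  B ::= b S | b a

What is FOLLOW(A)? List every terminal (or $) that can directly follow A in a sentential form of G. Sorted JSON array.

FIRST sets, iterate to fixpoint:
pass 1:
  A via A→a: +{a}
  B via B→b S: +{b}
  S via S→A b B: +{a}
  S via S→d: +{d}
  FIRST[S]={a,d}  FIRST[A]={a}  FIRST[B]={b}
pass 2:
  A via A→B: +{b}
  S via S→A b B: +{b}
  FIRST[S]={a,b,d}  FIRST[A]={a,b}  FIRST[B]={b}
pass 3: (no change)
  FIRST[S]={a,b,d}  FIRST[A]={a,b}  FIRST[B]={b}

FOLLOW iteration:
FOLLOW(S) := {$}
round 1:
  S→A b B: FOLLOW(A) ⊇ FIRST(b) = {b}; new: +{b}
  S→A b B: FOLLOW(B) ⊇ FOLLOW(S) ⊇ {$}; new: +{$}
  FOLLOW[S]={$}  FOLLOW[A]={b}  FOLLOW[B]={$}
round 2:
  A→B: FOLLOW(B) ⊇ FOLLOW(A) ⊇ {b}; new: +{b}
  B→b S: FOLLOW(S) ⊇ FOLLOW(B) ⊇ {$,b}; new: +{b}
  FOLLOW[S]={$,b}  FOLLOW[A]={b}  FOLLOW[B]={$,b}
round 3: — fixpoint
  FOLLOW[S]={$,b}  FOLLOW[A]={b}  FOLLOW[B]={$,b}

FOLLOW(A) = ["b"]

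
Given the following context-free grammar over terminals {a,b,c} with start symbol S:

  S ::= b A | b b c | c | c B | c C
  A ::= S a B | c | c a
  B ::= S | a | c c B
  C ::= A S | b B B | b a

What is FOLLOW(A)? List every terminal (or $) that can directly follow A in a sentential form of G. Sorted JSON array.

FIRST iteration:
round 1:
  A via A→c: +{c}
  B via B→a: +{a}
  B via B→c c B: +{c}
  C via C→A S: +{c}
  C via C→b B B: +{b}
  S via S→b A: +{b}
  S via S→c: +{c}
  FIRST(S)={b,c}  FIRST(A)={c}  FIRST(B)={a,c}  FIRST(C)={b,c}
round 2:
  A via A→S a B: +{b}
  B via B→S: +{b}
  FIRST(S)={b,c}  FIRST(A)={b,c}  FIRST(B)={a,b,c}  FIRST(C)={b,c}
round 3: done
  FIRST(S)={b,c}  FIRST(A)={b,c}  FIRST(B)={a,b,c}  FIRST(C)={b,c}

FOLLOW iteration:
initialize: $ ∈ FOLLOW(S)
round 1:
  A→S a B: FOLLOW(S) ⊇ FIRST(a) = {a}; new: +{a}
  C→A S: FOLLOW(A) ⊇ FIRST(S) = {b,c}; new: +{b,c}
  C→b B B: FOLLOW(B) ⊇ FIRST(B) = {a,b,c}; new: +{a,b,c}
  S→b A: FOLLOW(A) ⊇ FOLLOW(S) ⊇ {$,a}; new: +{$,a}
  S→c B: FOLLOW(B) ⊇ FOLLOW(S) ⊇ {$,a}; new: +{$}
  S→c C: FOLLOW(C) ⊇ FOLLOW(S) ⊇ {$,a}; new: +{$,a}
  S: {$,a}  A: {$,a,b,c}  B: {$,a,b,c}  C: {$,a}
round 2:
  B→S: FOLLOW(S) ⊇ FOLLOW(B) ⊇ {$,a,b,c}; new: +{b,c}
  S→c C: FOLLOW(C) ⊇ FOLLOW(S) ⊇ {$,a,b,c}; new: +{b,c}
  S: {$,a,b,c}  A: {$,a,b,c}  B: {$,a,b,c}  C: {$,a,b,c}
round 3: (stable)
  S: {$,a,b,c}  A: {$,a,b,c}  B: {$,a,b,c}  C: {$,a,b,c}

FOLLOW(A) = ["$", "a", "b", "c"]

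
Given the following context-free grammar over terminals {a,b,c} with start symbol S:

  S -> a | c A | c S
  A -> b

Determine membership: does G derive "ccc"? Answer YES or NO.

CNF form of G:
  S -> T0 A | T0 S | a
  A -> b
  T0 -> c

CYK fill:
  T[0,0] 'c' = {T0}  orig:{}
  T[1,1] 'c' = {T0}  orig:{}
  T[2,2] 'c' = {T0}  orig:{}
  T[0,1] 'cc' = ∅
  T[1,2] 'cc' = ∅
  T[0,2] 'ccc' = ∅

S ∉ T[0,2] ⇒ NO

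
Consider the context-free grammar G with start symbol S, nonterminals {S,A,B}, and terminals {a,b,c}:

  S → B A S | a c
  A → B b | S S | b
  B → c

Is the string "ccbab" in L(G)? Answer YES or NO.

Convert to CNF:
  S -> B X3 | T1 T2
  A -> B T0 | S S | b
  B -> c
  T0 -> b
  T1 -> a
  T2 -> c
  X3 -> A S

CYK table (by increasing span):
  [0..0]={B,T2}  "c"  orig:{B}
  [1..1]={B,T2}  "c"  orig:{B}
  [2..2]={A,T0}  "b"  orig:{A}
  [3..3]={T1}  "a"  orig:{}
  [4..4]={A,T0}  "b"  orig:{A}
  [0..1]=∅  "cc"
  [1..2]={A}  "cb"
  [2..3]=∅  "ba"
  [3..4]=∅  "ab"
  [0..2]=∅  "ccb"
  [1..3]=∅  "cba"
  [2..4]=∅  "bab"
  [0..3]=∅  "ccba"
  [1..4]=∅  "cbab"
  [0..4]=∅  "ccbab"

S ∉ T[0,4] ⇒ NO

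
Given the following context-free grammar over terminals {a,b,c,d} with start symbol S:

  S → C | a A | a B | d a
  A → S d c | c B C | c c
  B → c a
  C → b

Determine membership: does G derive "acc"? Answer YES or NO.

CNF form of G:
  S -> T0 T2 | T2 A | T2 B | b
  A -> S X3 | T1 T1 | T1 X4
  B -> T1 T2
  C -> b
  T0 -> d
  T1 -> c
  T2 -> a
  X3 -> T0 T1
  X4 -> B C

Fill CYK table bottom-up:
  cell(0,0) a: {T2}  orig:{}
  cell(1,1) c: {T1}  orig:{}
  cell(2,2) c: {T1}  orig:{}
  cell(0,1) ac: ∅
  cell(1,2) cc: {A}
  cell(0,2) acc: {S}

S ∈ T[0,2] ⇒ YES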